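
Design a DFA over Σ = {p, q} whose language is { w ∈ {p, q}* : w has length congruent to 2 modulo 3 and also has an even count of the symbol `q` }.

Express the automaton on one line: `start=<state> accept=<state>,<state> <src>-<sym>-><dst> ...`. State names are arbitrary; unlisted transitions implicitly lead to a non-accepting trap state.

Handle the two conditions separately and then intersect. The first has 3 states tracking the input length modulo 3; the second has 2 states tracking the count of `q`s modulo 2. A product state is a pair (one from each), accepting exactly when both do.
With 6 states:
        p   q  
>  s0   s1  s2 
   s1   s3  s4 
   s2   s4  s3 
 * s3   s0  s5 
   s4   s5  s0 
   s5   s2  s1 
(> = start, * = accepting)

start=s0 accept=s3 s0-p->s1 s0-q->s2 s1-p->s3 s1-q->s4 s2-p->s4 s2-q->s3 s3-p->s0 s3-q->s5 s4-p->s5 s4-q->s0 s5-p->s2 s5-q->s1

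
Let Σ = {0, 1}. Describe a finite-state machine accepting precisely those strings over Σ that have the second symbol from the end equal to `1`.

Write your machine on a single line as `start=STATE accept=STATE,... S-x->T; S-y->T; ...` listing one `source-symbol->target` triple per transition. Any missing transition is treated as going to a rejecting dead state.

start=S0; accept=S5,S6; S0-0->S1; S0-1->S2; S1-0->S3; S1-1->S4; S2-0->S5; S2-1->S6; S3-0->S3; S3-1->S4; S4-0->S5; S4-1->S6; S5-0->S3; S5-1->S4; S6-0->S5; S6-1->S6

Because acceptance depends on a position counted from the end, the machine has to buffer the most recent 2 symbols. Make each state the string of the last up-to-2 symbols read; on input `x` shift the window left and append `x`. Accept when the buffered window has length 2 and begins with `1`.
With 7 states:
        0   1  
>  S0   S1  S2 
   S1   S3  S4 
   S2   S5  S6 
   S3   S3  S4 
   S4   S5  S6 
 * S5   S3  S4 
 * S6   S5  S6 
(> = start, * = accepting)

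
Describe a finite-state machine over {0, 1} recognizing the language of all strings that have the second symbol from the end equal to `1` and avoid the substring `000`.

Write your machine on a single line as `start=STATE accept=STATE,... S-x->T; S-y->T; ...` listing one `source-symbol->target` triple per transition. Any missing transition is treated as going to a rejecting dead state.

Build one automaton per condition and run them in lockstep. One (7 states) tracks the last 2 symbols read; the other (4 states) tracks partial matches of the forbidden pattern `000`. Each combined state is a pair, one component from each; accept when both components accept. After merging equivalent states the machine shrinks.
        0   1  
>  S0   S1  S2 
   S1   S3  S2 
   S2   S4  S5 
   S3   S6  S2 
 * S4   S3  S2 
 * S5   S4  S5 
   S6   S6  S6 
(> = start, * = accepting)

start=S0; accept=S4,S5; S0-0->S1; S0-1->S2; S1-0->S3; S1-1->S2; S2-0->S4; S2-1->S5; S3-0->S6; S3-1->S2; S4-0->S3; S4-1->S2; S5-0->S4; S5-1->S5; S6-0->S6; S6-1->S6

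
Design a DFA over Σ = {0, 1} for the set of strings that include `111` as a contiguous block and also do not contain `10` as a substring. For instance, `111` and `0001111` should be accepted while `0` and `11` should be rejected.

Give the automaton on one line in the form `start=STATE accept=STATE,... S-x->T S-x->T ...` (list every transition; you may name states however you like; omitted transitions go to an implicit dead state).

start=s0 accept=s4 s0-0->s0 s0-1->s1 s1-0->s2 s1-1->s3 s2-0->s2 s2-1->s2 s3-0->s2 s3-1->s4 s4-0->s2 s4-1->s4

Handle the two conditions separately and then intersect. One (4 states) tracks whether and how much of `111` has been seen; the other (3 states) tracks partial matches of the forbidden pattern `10`. Each combined state is a pair, one component from each; accept when both components accept. Minimizing collapses redundant product states.
        0   1  
>  s0   s0  s1 
   s1   s2  s3 
   s2   s2  s2 
   s3   s2  s4 
 * s4   s2  s4 
(> = start, * = accepting)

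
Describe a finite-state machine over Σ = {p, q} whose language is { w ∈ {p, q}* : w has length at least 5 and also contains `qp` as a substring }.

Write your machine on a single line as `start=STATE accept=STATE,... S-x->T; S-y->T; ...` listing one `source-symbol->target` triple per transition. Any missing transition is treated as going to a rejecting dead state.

start=A; accept=O,R; A-p->B; A-q->C; B-p->D; B-q->E; C-p->F; C-q->E; D-p->G; D-q->H; E-p->I; E-q->H; F-p->I; F-q->I; G-p->J; G-q->K; H-p->L; H-q->K; I-p->L; I-q->L; J-p->M; J-q->N; K-p->O; K-q->N; L-p->O; L-q->O; M-p->P; M-q->Q; N-p->R; N-q->Q; O-p->R; O-q->R; P-p->P; P-q->Q; Q-p->R; Q-q->Q; R-p->R; R-q->R

Run two small machines in parallel and take their product. One (7 states) tracks the input length, saturating at 6; the other (3 states) tracks whether and how much of `qp` has been seen. Each combined state is a pair, one component from each; accept when both components accept.
       p  q 
>  A   B  C 
   B   D  E 
   C   F  E 
   D   G  H 
   E   I  H 
   F   I  I 
   G   J  K 
   H   L  K 
   I   L  L 
   J   M  N 
   K   O  N 
   L   O  O 
   M   P  Q 
   N   R  Q 
 * O   R  R 
   P   P  Q 
   Q   R  Q 
 * R   R  R 
(> = start, * = accepting)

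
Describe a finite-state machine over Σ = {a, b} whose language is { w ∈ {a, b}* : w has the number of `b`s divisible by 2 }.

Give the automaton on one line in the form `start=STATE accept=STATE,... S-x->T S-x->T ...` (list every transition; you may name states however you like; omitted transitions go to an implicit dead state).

The only thing that matters is how many `b`s have appeared, reduced mod 2. Use one state per residue: S0 for 0, …, S1 for 1. Reading `b` moves to the next residue; anything else stays put. S0 is accepting.
        a   b  
>* S0   S0  S1 
   S1   S1  S0 
(> = start, * = accepting)

start=S0 accept=S0 S0-a->S0 S0-b->S1 S1-a->S1 S1-b->S0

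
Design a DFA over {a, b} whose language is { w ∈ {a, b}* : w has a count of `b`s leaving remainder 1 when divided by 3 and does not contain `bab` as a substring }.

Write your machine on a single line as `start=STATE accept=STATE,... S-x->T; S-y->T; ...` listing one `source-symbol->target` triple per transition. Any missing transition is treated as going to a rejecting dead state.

Run two small machines in parallel and take their product. The first has 3 states tracking the count of `b`s modulo 3; the second has 4 states tracking partial matches of the forbidden pattern `bab`. A product state is a pair (one from each), accepting exactly when both do. Minimizing collapses redundant product states.
        a   b  
>  S0   S0  S1 
 * S1   S2  S3 
 * S2   S4  S5 
   S3   S6  S7 
 * S4   S4  S3 
   S5   S5  S5 
   S6   S8  S5 
   S7   S9  S1 
   S8   S8  S7 
   S9   S0  S5 
(> = start, * = accepting)

start=S0; accept=S1,S2,S4; S0-a->S0; S0-b->S1; S1-a->S2; S1-b->S3; S2-a->S4; S2-b->S5; S3-a->S6; S3-b->S7; S4-a->S4; S4-b->S3; S5-a->S5; S5-b->S5; S6-a->S8; S6-b->S5; S7-a->S9; S7-b->S1; S8-a->S8; S8-b->S7; S9-a->S0; S9-b->S5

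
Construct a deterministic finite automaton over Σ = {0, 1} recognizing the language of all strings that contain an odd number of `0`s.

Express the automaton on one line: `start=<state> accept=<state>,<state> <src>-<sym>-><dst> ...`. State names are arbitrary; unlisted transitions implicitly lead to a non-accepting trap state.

The only thing that matters is how many `0`s have appeared, reduced mod 2. Use one state per residue: q0 for 0, …, q1 for 1. Reading `0` moves to the next residue; anything else stays put. q1 is accepting.
With 2 states:
        0   1  
>  q0   q1  q0 
 * q1   q0  q1 
(> = start, * = accepting)

start=q0 accept=q1 q0-0->q1 q0-1->q0 q1-0->q0 q1-1->q1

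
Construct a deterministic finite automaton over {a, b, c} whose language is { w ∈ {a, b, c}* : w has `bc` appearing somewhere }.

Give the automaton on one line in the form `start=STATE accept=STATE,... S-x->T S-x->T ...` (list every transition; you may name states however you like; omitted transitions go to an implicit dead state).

Track how much of `bc` has been matched so far: state q0 is no progress, q2 is the absorbing accept state reached once `bc` has occurred. Intermediate states record partial matches; on a mismatch, fall back to the longest reusable overlap.
With 3 states:
        a   b   c  
>  q0   q0  q1  q0 
   q1   q0  q1  q2 
 * q2   q2  q2  q2 
(> = start, * = accepting)

start=q0 accept=q2 q0-a->q0 q0-b->q1 q0-c->q0 q1-a->q0 q1-b->q1 q1-c->q2 q2-a->q2 q2-b->q2 q2-c->q2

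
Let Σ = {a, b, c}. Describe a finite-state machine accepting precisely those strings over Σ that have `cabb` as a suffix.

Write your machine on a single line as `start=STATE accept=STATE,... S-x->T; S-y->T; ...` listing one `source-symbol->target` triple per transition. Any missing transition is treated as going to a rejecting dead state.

start=q0; accept=q4; q0-a->q0; q0-b->q0; q0-c->q1; q1-a->q2; q1-b->q0; q1-c->q1; q2-a->q0; q2-b->q3; q2-c->q1; q3-a->q0; q3-b->q4; q3-c->q1; q4-a->q0; q4-b->q0; q4-c->q1

Let each state record the length of the longest suffix of the input read so far that is also a prefix of `cabb`. q1 means the last symbol is `c`; q2 means the last 2 symbols are `ca`; q3 means the last 3 symbols are `cab`; q4 means the last 4 symbols are `cabb`. Accept only at q4, where the string currently ends in `cabb`.
A 5-state machine:
        a   b   c  
>  q0   q0  q0  q1 
   q1   q2  q0  q1 
   q2   q0  q3  q1 
   q3   q0  q4  q1 
 * q4   q0  q0  q1 
(> = start, * = accepting)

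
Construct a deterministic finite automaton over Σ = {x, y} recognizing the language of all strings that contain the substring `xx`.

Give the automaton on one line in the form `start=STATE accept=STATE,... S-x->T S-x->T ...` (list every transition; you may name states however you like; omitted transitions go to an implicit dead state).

start=q0 accept=q2 q0-x->q1 q0-y->q0 q1-x->q2 q1-y->q0 q2-x->q2 q2-y->q2

Track how much of `xx` has been matched so far: state q0 is no progress, q2 is the absorbing accept state reached once `xx` has occurred. Intermediate states record partial matches; on a mismatch, fall back to the longest reusable overlap.
        x   y  
>  q0   q1  q0 
   q1   q2  q0 
 * q2   q2  q2 
(> = start, * = accepting)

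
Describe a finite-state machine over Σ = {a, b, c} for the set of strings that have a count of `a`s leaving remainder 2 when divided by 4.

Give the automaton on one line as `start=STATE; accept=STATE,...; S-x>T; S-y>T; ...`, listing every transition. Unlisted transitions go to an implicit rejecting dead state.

start=S0; accept=S2; S0-a>S1; S0-b>S0; S0-c>S0; S1-a>S2; S1-b>S1; S1-c>S1; S2-a>S3; S2-b>S2; S2-c>S2; S3-a>S0; S3-b>S3; S3-c>S3

Keep the running count of `a`s modulo 4: each `a` advances along the cycle S0 → S1 → S2 → S3 → S0 while other symbols loop. Accept at S2.
A 4-state machine:
        a   b   c  
>  S0   S1  S0  S0 
   S1   S2  S1  S1 
 * S2   S3  S2  S2 
   S3   S0  S3  S3 
(> = start, * = accepting)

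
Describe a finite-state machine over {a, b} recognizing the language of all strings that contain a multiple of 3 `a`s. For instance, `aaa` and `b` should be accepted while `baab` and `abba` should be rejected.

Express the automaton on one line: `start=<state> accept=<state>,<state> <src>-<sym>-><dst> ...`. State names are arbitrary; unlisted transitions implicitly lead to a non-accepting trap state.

Keep the running count of `a`s modulo 3: each `a` advances along the cycle q0 → q1 → q2 → q0 while other symbols loop. Accept at q0.
        a   b  
>* q0   q1  q0 
   q1   q2  q1 
   q2   q0  q2 
(> = start, * = accepting)

start=q0 accept=q0 q0-a->q1 q0-b->q0 q1-a->q2 q1-b->q1 q2-a->q0 q2-b->q2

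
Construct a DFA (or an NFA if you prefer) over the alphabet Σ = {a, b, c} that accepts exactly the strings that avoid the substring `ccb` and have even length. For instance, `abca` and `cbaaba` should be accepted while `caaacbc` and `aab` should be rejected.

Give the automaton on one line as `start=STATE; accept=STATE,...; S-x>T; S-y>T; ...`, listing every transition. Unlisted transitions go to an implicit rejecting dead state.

Build one automaton per condition and run them in lockstep. One (4 states) tracks partial matches of the forbidden pattern `ccb`; the other (2 states) tracks the input length modulo 2. Each combined state is a pair, one component from each; accept when both components accept. Equivalent product states are then merged.
        a   b   c  
>* S0   S1  S1  S2 
   S1   S0  S0  S3 
   S2   S0  S0  S4 
 * S3   S1  S1  S5 
 * S4   S1  S6  S5 
   S5   S0  S6  S4 
   S6   S6  S6  S6 
(> = start, * = accepting)

start=S0; accept=S0,S3,S4; S0-a>S1; S0-b>S1; S0-c>S2; S1-a>S0; S1-b>S0; S1-c>S3; S2-a>S0; S2-b>S0; S2-c>S4; S3-a>S1; S3-b>S1; S3-c>S5; S4-a>S1; S4-b>S6; S4-c>S5; S5-a>S0; S5-b>S6; S5-c>S4; S6-a>S6; S6-b>S6; S6-c>S6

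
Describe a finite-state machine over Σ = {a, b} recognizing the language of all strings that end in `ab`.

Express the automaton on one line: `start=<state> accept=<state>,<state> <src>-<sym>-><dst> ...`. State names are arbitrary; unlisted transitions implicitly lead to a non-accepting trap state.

Remember how much of `ab` the current input suffix matches. State S0 means no match yet; S1 means the last symbol is `a`; S2 means the last 2 symbols are `ab`. Only S2 accepts. On a mismatch, fall back to the longest proper suffix that is still a prefix of `ab`.
With 3 states:
        a   b  
>  S0   S1  S0 
   S1   S1  S2 
 * S2   S1  S0 
(> = start, * = accepting)

start=S0 accept=S2 S0-a->S1 S0-b->S0 S1-a->S1 S1-b->S2 S2-a->S1 S2-b->S0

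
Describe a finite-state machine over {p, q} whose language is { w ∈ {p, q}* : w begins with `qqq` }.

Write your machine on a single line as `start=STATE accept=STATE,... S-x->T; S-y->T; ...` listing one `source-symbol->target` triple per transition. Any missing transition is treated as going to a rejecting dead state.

start=s0; accept=s3; s0-p->s4; s0-q->s1; s1-p->s4; s1-q->s2; s2-p->s4; s2-q->s3; s3-p->s3; s3-q->s3; s4-p->s4; s4-q->s4

Walk along `qqq` while the input agrees: from s0 take `q` to s1, and so on. Any deviation drops to the rejecting sink s4. Once s3 is reached the prefix is confirmed and every continuation is accepted.
        p   q  
>  s0   s4  s1 
   s1   s4  s2 
   s2   s4  s3 
 * s3   s3  s3 
   s4   s4  s4 
(> = start, * = accepting)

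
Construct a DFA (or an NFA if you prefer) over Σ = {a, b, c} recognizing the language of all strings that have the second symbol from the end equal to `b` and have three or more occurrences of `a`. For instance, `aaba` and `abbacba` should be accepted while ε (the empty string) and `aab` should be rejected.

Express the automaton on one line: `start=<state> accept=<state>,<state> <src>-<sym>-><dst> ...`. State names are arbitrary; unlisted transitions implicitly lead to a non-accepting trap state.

Build one automaton per condition and run them in lockstep. The first has 13 states tracking the last 2 symbols read; the second has 5 states tracking the count of `a`s, saturating at 4. A product state is a pair (one from each), accepting exactly when both do. Equivalent product states are then merged.
An 8-state machine:
        a   b   c  
>  q0   q1  q0  q0 
   q1   q2  q1  q1 
   q2   q3  q4  q2 
   q3   q3  q5  q3 
   q4   q6  q4  q2 
   q5   q6  q7  q6 
 * q6   q3  q5  q3 
 * q7   q6  q7  q6 
(> = start, * = accepting)

start=q0 accept=q6,q7 q0-a->q1 q0-b->q0 q0-c->q0 q1-a->q2 q1-b->q1 q1-c->q1 q2-a->q3 q2-b->q4 q2-c->q2 q3-a->q3 q3-b->q5 q3-c->q3 q4-a->q6 q4-b->q4 q4-c->q2 q5-a->q6 q5-b->q7 q5-c->q6 q6-a->q3 q6-b->q5 q6-c->q3 q7-a->q6 q7-b->q7 q7-c->q6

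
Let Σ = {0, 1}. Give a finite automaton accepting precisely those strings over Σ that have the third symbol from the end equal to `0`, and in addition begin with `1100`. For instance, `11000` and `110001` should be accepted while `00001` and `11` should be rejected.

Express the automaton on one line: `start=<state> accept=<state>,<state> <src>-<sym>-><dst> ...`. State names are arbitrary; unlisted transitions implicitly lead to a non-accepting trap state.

start=A accept=G,H,I,J A-0->B A-1->C B-0->B B-1->B C-0->B C-1->D D-0->E D-1->B E-0->F E-1->B F-0->G F-1->H G-0->G G-1->H H-0->I H-1->J I-0->F I-1->K J-0->L J-1->M K-0->I K-1->J L-0->F L-1->K M-0->L M-1->M

Build one automaton per condition and run them in lockstep. The first has 15 states tracking the last 3 symbols read; the second has 6 states tracking whether the input so far still matches the prefix `1100`. A product state is a pair (one from each), accepting exactly when both do. Equivalent product states are then merged.
       0  1 
>  A   B  C 
   B   B  B 
   C   B  D 
   D   E  B 
   E   F  B 
   F   G  H 
 * G   G  H 
 * H   I  J 
 * I   F  K 
 * J   L  M 
   K   I  J 
   L   F  K 
   M   L  M 
(> = start, * = accepting)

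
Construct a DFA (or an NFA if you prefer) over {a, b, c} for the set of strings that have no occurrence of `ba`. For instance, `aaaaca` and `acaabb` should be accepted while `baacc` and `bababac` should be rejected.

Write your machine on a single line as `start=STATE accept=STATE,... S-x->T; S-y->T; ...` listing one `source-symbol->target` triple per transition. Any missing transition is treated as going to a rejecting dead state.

Track partial matches of the forbidden pattern `ba`. State q2 is a dead state reached once `ba` has occurred; every other state accepts. q0 means no part of `ba` is currently matched.
With 3 states:
        a   b   c  
>* q0   q0  q1  q0 
 * q1   q2  q1  q0 
   q2   q2  q2  q2 
(> = start, * = accepting)

start=q0; accept=q0,q1; q0-a->q0; q0-b->q1; q0-c->q0; q1-a->q2; q1-b->q1; q1-c->q0; q2-a->q2; q2-b->q2; q2-c->q2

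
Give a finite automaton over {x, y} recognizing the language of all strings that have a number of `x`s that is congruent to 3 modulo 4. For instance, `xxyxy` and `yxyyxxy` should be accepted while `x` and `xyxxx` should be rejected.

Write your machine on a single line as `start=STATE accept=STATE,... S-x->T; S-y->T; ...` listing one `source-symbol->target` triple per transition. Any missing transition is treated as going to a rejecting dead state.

Keep the running count of `x`s modulo 4: each `x` advances along the cycle q0 → q1 → q2 → q3 → q0 while other symbols loop. Accept at q3.
With 4 states:
        x   y  
>  q0   q1  q0 
   q1   q2  q1 
   q2   q3  q2 
 * q3   q0  q3 
(> = start, * = accepting)

start=q0; accept=q3; q0-x->q1; q0-y->q0; q1-x->q2; q1-y->q1; q2-x->q3; q2-y->q2; q3-x->q0; q3-y->q3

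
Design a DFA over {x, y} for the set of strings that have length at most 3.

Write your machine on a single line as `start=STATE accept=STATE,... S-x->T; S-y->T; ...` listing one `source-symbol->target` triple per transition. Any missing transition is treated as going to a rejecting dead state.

Count input length up to 4: every symbol moves from q0 toward q4, which means 'more than 3' and absorbs. Accept from {q0, q1, q2, q3}.
5 states suffice.
        x   y  
>* q0   q1  q1 
 * q1   q2  q2 
 * q2   q3  q3 
 * q3   q4  q4 
   q4   q4  q4 
(> = start, * = accepting)

start=q0; accept=q0,q1,q2,q3; q0-x->q1; q0-y->q1; q1-x->q2; q1-y->q2; q2-x->q3; q2-y->q3; q3-x->q4; q3-y->q4; q4-x->q4; q4-y->q4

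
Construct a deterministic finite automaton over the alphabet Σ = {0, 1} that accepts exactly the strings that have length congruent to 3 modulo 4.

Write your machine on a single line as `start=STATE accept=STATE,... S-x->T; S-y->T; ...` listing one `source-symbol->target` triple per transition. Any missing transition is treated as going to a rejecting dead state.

start=A; accept=D; A-0->B; A-1->B; B-0->C; B-1->C; C-0->D; C-1->D; D-0->A; D-1->A

Only the length mod 4 matters, so use a 4-cycle: from any state, every input symbol moves to the next state, wrapping D back to A. Mark D accepting.
4 states suffice.
       0  1 
>  A   B  B 
   B   C  C 
   C   D  D 
 * D   A  A 
(> = start, * = accepting)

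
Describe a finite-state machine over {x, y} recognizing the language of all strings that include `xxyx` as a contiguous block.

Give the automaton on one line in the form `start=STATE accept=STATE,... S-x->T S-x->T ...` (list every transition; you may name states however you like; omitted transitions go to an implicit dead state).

Track how much of `xxyx` has been matched so far: state q0 is no progress, q4 is the absorbing accept state reached once `xxyx` has occurred. Intermediate states record partial matches; on a mismatch, fall back to the longest reusable overlap.
With 5 states:
        x   y  
>  q0   q1  q0 
   q1   q2  q0 
   q2   q2  q3 
   q3   q4  q0 
 * q4   q4  q4 
(> = start, * = accepting)

start=q0 accept=q4 q0-x->q1 q0-y->q0 q1-x->q2 q1-y->q0 q2-x->q2 q2-y->q3 q3-x->q4 q3-y->q0 q4-x->q4 q4-y->q4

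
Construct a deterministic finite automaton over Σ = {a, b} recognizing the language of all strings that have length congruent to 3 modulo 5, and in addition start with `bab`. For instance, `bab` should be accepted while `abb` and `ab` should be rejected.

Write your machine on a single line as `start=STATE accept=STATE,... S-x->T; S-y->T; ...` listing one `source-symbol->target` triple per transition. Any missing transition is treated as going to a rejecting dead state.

start=S0; accept=S6; S0-a->S1; S0-b->S2; S1-a->S3; S1-b->S3; S2-a->S4; S2-b->S3; S3-a->S5; S3-b->S5; S4-a->S5; S4-b->S6; S5-a->S7; S5-b->S7; S6-a->S8; S6-b->S8; S7-a->S9; S7-b->S9; S8-a->S10; S8-b->S10; S9-a->S1; S9-b->S1; S10-a->S11; S10-b->S11; S11-a->S12; S11-b->S12; S12-a->S6; S12-b->S6

Run two small machines in parallel and take their product. The first has 5 states tracking the input length modulo 5; the second has 5 states tracking whether the input so far still matches the prefix `bab`. A product state is a pair (one from each), accepting exactly when both do.
13 states suffice.
          a    b  
>  S0     S1   S2 
   S1     S3   S3 
   S2     S4   S3 
   S3     S5   S5 
   S4     S5   S6 
   S5     S7   S7 
 * S6     S8   S8 
   S7     S9   S9 
   S8    S10  S10 
   S9     S1   S1 
   S10   S11  S11 
   S11   S12  S12 
   S12    S6   S6 
(> = start, * = accepting)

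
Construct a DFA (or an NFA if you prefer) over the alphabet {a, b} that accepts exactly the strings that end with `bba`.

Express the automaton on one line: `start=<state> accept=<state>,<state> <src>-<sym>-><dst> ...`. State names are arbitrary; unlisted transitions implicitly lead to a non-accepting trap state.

Let each state record the length of the longest suffix of the input read so far that is also a prefix of `bba`. s1 means the last symbol is `b`; s2 means the last 2 symbols are `bb`; s3 means the last 3 symbols are `bba`. Accept only at s3, where the string currently ends in `bba`.
With 4 states:
        a   b  
>  s0   s0  s1 
   s1   s0  s2 
   s2   s3  s2 
 * s3   s0  s1 
(> = start, * = accepting)

start=s0 accept=s3 s0-a->s0 s0-b->s1 s1-a->s0 s1-b->s2 s2-a->s3 s2-b->s2 s3-a->s0 s3-b->s1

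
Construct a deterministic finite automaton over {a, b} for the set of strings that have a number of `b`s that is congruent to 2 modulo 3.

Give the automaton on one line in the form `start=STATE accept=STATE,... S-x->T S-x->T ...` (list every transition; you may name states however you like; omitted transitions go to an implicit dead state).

start=S0 accept=S2 S0-a->S0 S0-b->S1 S1-a->S1 S1-b->S2 S2-a->S2 S2-b->S0

The only thing that matters is how many `b`s have appeared, reduced mod 3. Use one state per residue: S0 for 0, …, S2 for 2. Reading `b` moves to the next residue; anything else stays put. S2 is accepting.
A 3-state machine:
        a   b  
>  S0   S0  S1 
   S1   S1  S2 
 * S2   S2  S0 
(> = start, * = accepting)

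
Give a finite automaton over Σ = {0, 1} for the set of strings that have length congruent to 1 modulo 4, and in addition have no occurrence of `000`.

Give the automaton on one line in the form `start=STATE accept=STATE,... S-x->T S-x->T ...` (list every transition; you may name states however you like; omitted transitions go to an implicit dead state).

start=A accept=B,C,M A-0->B A-1->C B-0->D B-1->E C-0->F C-1->E D-0->G D-1->H E-0->I E-1->H F-0->J F-1->H G-0->G G-1->G H-0->K H-1->A I-0->L I-1->A J-0->G J-1->A K-0->M K-1->C L-0->G L-1->C M-0->G M-1->E

Run two small machines in parallel and take their product. One (4 states) tracks the input length modulo 4; the other (4 states) tracks partial matches of the forbidden pattern `000`. Each combined state is a pair, one component from each; accept when both components accept. Minimizing collapses redundant product states.
A 13-state machine:
       0  1 
>  A   B  C 
 * B   D  E 
 * C   F  E 
   D   G  H 
   E   I  H 
   F   J  H 
   G   G  G 
   H   K  A 
   I   L  A 
   J   G  A 
   K   M  C 
   L   G  C 
 * M   G  E 
(> = start, * = accepting)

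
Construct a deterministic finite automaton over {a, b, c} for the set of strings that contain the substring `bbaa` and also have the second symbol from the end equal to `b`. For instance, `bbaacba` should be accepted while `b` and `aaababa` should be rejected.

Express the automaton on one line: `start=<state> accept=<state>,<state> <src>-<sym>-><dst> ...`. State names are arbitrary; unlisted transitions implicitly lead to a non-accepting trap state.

start=S0 accept=S6,S7 S0-a->S0 S0-b->S1 S0-c->S0 S1-a->S0 S1-b->S2 S1-c->S0 S2-a->S3 S2-b->S2 S2-c->S0 S3-a->S4 S3-b->S1 S3-c->S0 S4-a->S4 S4-b->S5 S4-c->S4 S5-a->S6 S5-b->S7 S5-c->S6 S6-a->S4 S6-b->S5 S6-c->S4 S7-a->S6 S7-b->S7 S7-c->S6

Run two small machines in parallel and take their product. One (5 states) tracks whether and how much of `bbaa` has been seen; the other (13 states) tracks the last 2 symbols read. Each combined state is a pair, one component from each; accept when both components accept. Minimizing collapses redundant product states.
8 states suffice.
        a   b   c  
>  S0   S0  S1  S0 
   S1   S0  S2  S0 
   S2   S3  S2  S0 
   S3   S4  S1  S0 
   S4   S4  S5  S4 
   S5   S6  S7  S6 
 * S6   S4  S5  S4 
 * S7   S6  S7  S6 
(> = start, * = accepting)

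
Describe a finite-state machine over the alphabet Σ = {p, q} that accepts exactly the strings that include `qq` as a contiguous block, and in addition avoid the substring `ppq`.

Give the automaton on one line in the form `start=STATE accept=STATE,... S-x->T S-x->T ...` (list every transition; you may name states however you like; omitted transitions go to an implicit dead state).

start=s0 accept=s4,s5,s6 s0-p->s1 s0-q->s2 s1-p->s3 s1-q->s2 s2-p->s1 s2-q->s4 s3-p->s3 s3-q->s3 s4-p->s5 s4-q->s4 s5-p->s6 s5-q->s4 s6-p->s6 s6-q->s3

Build one automaton per condition and run them in lockstep. One (3 states) tracks whether and how much of `qq` has been seen; the other (4 states) tracks partial matches of the forbidden pattern `ppq`. Each combined state is a pair, one component from each; accept when both components accept. Equivalent product states are then merged.
A 7-state machine:
        p   q  
>  s0   s1  s2 
   s1   s3  s2 
   s2   s1  s4 
   s3   s3  s3 
 * s4   s5  s4 
 * s5   s6  s4 
 * s6   s6  s3 
(> = start, * = accepting)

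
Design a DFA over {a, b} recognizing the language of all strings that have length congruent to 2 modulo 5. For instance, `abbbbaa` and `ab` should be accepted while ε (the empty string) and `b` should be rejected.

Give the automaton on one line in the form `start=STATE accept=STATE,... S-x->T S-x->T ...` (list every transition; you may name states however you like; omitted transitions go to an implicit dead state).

Only the length mod 5 matters, so use a 5-cycle: from any state, every input symbol moves to the next state, wrapping S4 back to S0. Mark S2 accepting.
A 5-state machine:
        a   b  
>  S0   S1  S1 
   S1   S2  S2 
 * S2   S3  S3 
   S3   S4  S4 
   S4   S0  S0 
(> = start, * = accepting)

start=S0 accept=S2 S0-a->S1 S0-b->S1 S1-a->S2 S1-b->S2 S2-a->S3 S2-b->S3 S3-a->S4 S3-b->S4 S4-a->S0 S4-b->S0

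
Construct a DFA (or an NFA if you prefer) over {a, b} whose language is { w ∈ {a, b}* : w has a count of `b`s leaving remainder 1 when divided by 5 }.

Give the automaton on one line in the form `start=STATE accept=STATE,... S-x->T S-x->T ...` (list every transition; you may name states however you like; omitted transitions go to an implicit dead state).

start=q0 accept=q1 q0-a->q0 q0-b->q1 q1-a->q1 q1-b->q2 q2-a->q2 q2-b->q3 q3-a->q3 q3-b->q4 q4-a->q4 q4-b->q0

The only thing that matters is how many `b`s have appeared, reduced mod 5. Use one state per residue: q0 for 0, …, q4 for 4. Reading `b` moves to the next residue; anything else stays put. q1 is accepting.
With 5 states:
        a   b  
>  q0   q0  q1 
 * q1   q1  q2 
   q2   q2  q3 
   q3   q3  q4 
   q4   q4  q0 
(> = start, * = accepting)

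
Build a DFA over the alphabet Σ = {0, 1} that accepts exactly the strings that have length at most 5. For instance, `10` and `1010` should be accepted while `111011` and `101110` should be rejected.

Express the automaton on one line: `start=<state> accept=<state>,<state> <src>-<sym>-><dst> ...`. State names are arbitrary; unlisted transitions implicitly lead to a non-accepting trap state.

Count input length up to 6: every symbol moves from q0 toward q6, which means 'more than 5' and absorbs. Accept from {q0, q1, q2, q3, q4, q5}.
With 7 states:
        0   1  
>* q0   q1  q1 
 * q1   q2  q2 
 * q2   q3  q3 
 * q3   q4  q4 
 * q4   q5  q5 
 * q5   q6  q6 
   q6   q6  q6 
(> = start, * = accepting)

start=q0 accept=q0,q1,q2,q3,q4,q5 q0-0->q1 q0-1->q1 q1-0->q2 q1-1->q2 q2-0->q3 q2-1->q3 q3-0->q4 q3-1->q4 q4-0->q5 q4-1->q5 q5-0->q6 q5-1->q6 q6-0->q6 q6-1->q6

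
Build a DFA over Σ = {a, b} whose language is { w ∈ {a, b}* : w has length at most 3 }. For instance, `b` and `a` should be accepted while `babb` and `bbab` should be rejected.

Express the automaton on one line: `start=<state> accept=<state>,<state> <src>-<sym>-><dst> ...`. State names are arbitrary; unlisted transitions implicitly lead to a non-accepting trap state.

Count input length up to 4: every symbol moves from s0 toward s4, which means 'more than 3' and absorbs. Accept from {s0, s1, s2, s3}.
5 states suffice.
        a   b  
>* s0   s1  s1 
 * s1   s2  s2 
 * s2   s3  s3 
 * s3   s4  s4 
   s4   s4  s4 
(> = start, * = accepting)

start=s0 accept=s0,s1,s2,s3 s0-a->s1 s0-b->s1 s1-a->s2 s1-b->s2 s2-a->s3 s2-b->s3 s3-a->s4 s3-b->s4 s4-a->s4 s4-b->s4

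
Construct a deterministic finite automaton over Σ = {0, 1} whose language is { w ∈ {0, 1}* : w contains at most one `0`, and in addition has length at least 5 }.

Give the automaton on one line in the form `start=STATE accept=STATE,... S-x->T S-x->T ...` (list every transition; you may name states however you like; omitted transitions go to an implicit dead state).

start=s0 accept=s10,s11 s0-0->s1 s0-1->s2 s1-0->s3 s1-1->s4 s2-0->s4 s2-1->s5 s3-0->s3 s3-1->s3 s4-0->s3 s4-1->s6 s5-0->s6 s5-1->s7 s6-0->s3 s6-1->s8 s7-0->s8 s7-1->s9 s8-0->s3 s8-1->s10 s9-0->s10 s9-1->s11 s10-0->s3 s10-1->s10 s11-0->s10 s11-1->s11

Handle the two conditions separately and then intersect. The first has 3 states tracking the count of `0`s, saturating at 2; the second has 7 states tracking the input length, saturating at 6. A product state is a pair (one from each), accepting exactly when both do. Minimizing collapses redundant product states.
A 12-state machine:
          0    1  
>  s0     s1   s2 
   s1     s3   s4 
   s2     s4   s5 
   s3     s3   s3 
   s4     s3   s6 
   s5     s6   s7 
   s6     s3   s8 
   s7     s8   s9 
   s8     s3  s10 
   s9    s10  s11 
 * s10    s3  s10 
 * s11   s10  s11 
(> = start, * = accepting)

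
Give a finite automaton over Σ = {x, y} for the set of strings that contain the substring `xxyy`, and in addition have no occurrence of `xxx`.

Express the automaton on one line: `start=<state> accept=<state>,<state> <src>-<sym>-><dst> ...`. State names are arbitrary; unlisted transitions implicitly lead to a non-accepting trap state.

start=q0 accept=q5,q6,q7 q0-x->q1 q0-y->q0 q1-x->q2 q1-y->q0 q2-x->q3 q2-y->q4 q3-x->q3 q3-y->q3 q4-x->q1 q4-y->q5 q5-x->q6 q5-y->q5 q6-x->q7 q6-y->q5 q7-x->q3 q7-y->q5

Run two small machines in parallel and take their product. One (5 states) tracks whether and how much of `xxyy` has been seen; the other (4 states) tracks partial matches of the forbidden pattern `xxx`. Each combined state is a pair, one component from each; accept when both components accept. Minimizing collapses redundant product states.
An 8-state machine:
        x   y  
>  q0   q1  q0 
   q1   q2  q0 
   q2   q3  q4 
   q3   q3  q3 
   q4   q1  q5 
 * q5   q6  q5 
 * q6   q7  q5 
 * q7   q3  q5 
(> = start, * = accepting)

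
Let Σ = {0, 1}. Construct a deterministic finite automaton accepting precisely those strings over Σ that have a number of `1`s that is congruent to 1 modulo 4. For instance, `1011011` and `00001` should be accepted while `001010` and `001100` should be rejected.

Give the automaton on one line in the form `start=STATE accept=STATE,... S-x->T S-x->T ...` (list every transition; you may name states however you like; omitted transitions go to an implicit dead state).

start=q0 accept=q1 q0-0->q0 q0-1->q1 q1-0->q1 q1-1->q2 q2-0->q2 q2-1->q3 q3-0->q3 q3-1->q0

Keep the running count of `1`s modulo 4: each `1` advances along the cycle q0 → q1 → q2 → q3 → q0 while other symbols loop. Accept at q1.
4 states suffice.
        0   1  
>  q0   q0  q1 
 * q1   q1  q2 
   q2   q2  q3 
   q3   q3  q0 
(> = start, * = accepting)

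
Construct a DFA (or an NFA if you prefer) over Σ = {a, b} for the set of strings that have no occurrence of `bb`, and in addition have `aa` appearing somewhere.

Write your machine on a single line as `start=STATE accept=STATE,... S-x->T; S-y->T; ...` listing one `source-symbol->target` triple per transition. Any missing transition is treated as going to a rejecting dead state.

Run two small machines in parallel and take their product. One (3 states) tracks partial matches of the forbidden pattern `bb`; the other (3 states) tracks whether and how much of `aa` has been seen. Each combined state is a pair, one component from each; accept when both components accept. Minimizing collapses redundant product states.
With 6 states:
        a   b  
>  q0   q1  q2 
   q1   q3  q2 
   q2   q1  q4 
 * q3   q3  q5 
   q4   q4  q4 
 * q5   q3  q4 
(> = start, * = accepting)

start=q0; accept=q3,q5; q0-a->q1; q0-b->q2; q1-a->q3; q1-b->q2; q2-a->q1; q2-b->q4; q3-a->q3; q3-b->q5; q4-a->q4; q4-b->q4; q5-a->q3; q5-b->q4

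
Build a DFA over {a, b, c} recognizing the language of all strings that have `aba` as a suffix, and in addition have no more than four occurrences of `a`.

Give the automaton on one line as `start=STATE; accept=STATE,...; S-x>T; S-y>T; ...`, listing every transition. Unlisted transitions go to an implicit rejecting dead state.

Build one automaton per condition and run them in lockstep. One (4 states) tracks how much of the suffix `aba` has currently been matched; the other (6 states) tracks the count of `a`s, saturating at 5. Each combined state is a pair, one component from each; accept when both components accept. Equivalent product states are then merged.
With 13 states:
          a    b    c  
>  q0     q1   q0   q0 
   q1     q2   q3   q4 
   q2     q5   q6   q7 
   q3     q8   q4   q4 
   q4     q2   q4   q4 
   q5     q9  q10   q9 
   q6    q11   q7   q7 
   q7     q5   q7   q7 
 * q8     q5   q6   q7 
   q9     q9   q9   q9 
   q10   q12   q9   q9 
 * q11    q9  q10   q9 
 * q12    q9   q9   q9 
(> = start, * = accepting)

start=q0; accept=q8,q11,q12; q0-a>q1; q0-b>q0; q0-c>q0; q1-a>q2; q1-b>q3; q1-c>q4; q2-a>q5; q2-b>q6; q2-c>q7; q3-a>q8; q3-b>q4; q3-c>q4; q4-a>q2; q4-b>q4; q4-c>q4; q5-a>q9; q5-b>q10; q5-c>q9; q6-a>q11; q6-b>q7; q6-c>q7; q7-a>q5; q7-b>q7; q7-c>q7; q8-a>q5; q8-b>q6; q8-c>q7; q9-a>q9; q9-b>q9; q9-c>q9; q10-a>q12; q10-b>q9; q10-c>q9; q11-a>q9; q11-b>q10; q11-c>q9; q12-a>q9; q12-b>q9; q12-c>q9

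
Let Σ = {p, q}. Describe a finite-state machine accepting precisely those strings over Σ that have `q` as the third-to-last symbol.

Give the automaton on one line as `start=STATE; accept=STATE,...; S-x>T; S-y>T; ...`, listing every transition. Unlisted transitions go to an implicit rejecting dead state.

Because acceptance depends on a position counted from the end, the machine has to buffer the most recent 3 symbols. Make each state the string of the last up-to-3 symbols read; on input `x` shift the window left and append `x`. Accept when the buffered window has length 3 and begins with `q`.
A 15-state machine:
       p  q 
>  A   B  C 
   B   D  E 
   C   F  G 
   D   H  I 
   E   J  K 
   F   L  M 
   G   N  O 
   H   H  I 
   I   J  K 
   J   L  M 
   K   N  O 
 * L   H  I 
 * M   J  K 
 * N   L  M 
 * O   N  O 
(> = start, * = accepting)

start=A; accept=L,M,N,O; A-p>B; A-q>C; B-p>D; B-q>E; C-p>F; C-q>G; D-p>H; D-q>I; E-p>J; E-q>K; F-p>L; F-q>M; G-p>N; G-q>O; H-p>H; H-q>I; I-p>J; I-q>K; J-p>L; J-q>M; K-p>N; K-q>O; L-p>H; L-q>I; M-p>J; M-q>K; N-p>L; N-q>M; O-p>N; O-q>O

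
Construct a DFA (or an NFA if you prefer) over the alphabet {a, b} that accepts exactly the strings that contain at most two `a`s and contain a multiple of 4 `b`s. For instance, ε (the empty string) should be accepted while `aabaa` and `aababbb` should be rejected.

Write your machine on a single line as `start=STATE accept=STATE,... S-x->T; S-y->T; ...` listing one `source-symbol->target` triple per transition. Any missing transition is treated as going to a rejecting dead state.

Build one automaton per condition and run them in lockstep. The first has 4 states tracking the count of `a`s, saturating at 3; the second has 4 states tracking the count of `b`s modulo 4. A product state is a pair (one from each), accepting exactly when both do. Equivalent product states are then merged.
          a    b  
>* s0     s1   s2 
 * s1     s3   s4 
   s2     s4   s5 
 * s3     s6   s7 
   s4     s7   s8 
   s5     s8   s9 
   s6     s6   s6 
   s7     s6  s10 
   s8    s10  s11 
   s9    s11   s0 
   s10    s6  s12 
   s11   s12   s1 
   s12    s6   s3 
(> = start, * = accepting)

start=s0; accept=s0,s1,s3; s0-a->s1; s0-b->s2; s1-a->s3; s1-b->s4; s2-a->s4; s2-b->s5; s3-a->s6; s3-b->s7; s4-a->s7; s4-b->s8; s5-a->s8; s5-b->s9; s6-a->s6; s6-b->s6; s7-a->s6; s7-b->s10; s8-a->s10; s8-b->s11; s9-a->s11; s9-b->s0; s10-a->s6; s10-b->s12; s11-a->s12; s11-b->s1; s12-a->s6; s12-b->s3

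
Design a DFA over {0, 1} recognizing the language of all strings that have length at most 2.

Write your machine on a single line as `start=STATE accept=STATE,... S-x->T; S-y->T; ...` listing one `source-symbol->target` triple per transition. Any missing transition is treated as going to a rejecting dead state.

Count input length up to 3: every symbol moves from s0 toward s3, which means 'more than 2' and absorbs. Accept from {s0, s1, s2}.
A 4-state machine:
        0   1  
>* s0   s1  s1 
 * s1   s2  s2 
 * s2   s3  s3 
   s3   s3  s3 
(> = start, * = accepting)

start=s0; accept=s0,s1,s2; s0-0->s1; s0-1->s1; s1-0->s2; s1-1->s2; s2-0->s3; s2-1->s3; s3-0->s3; s3-1->s3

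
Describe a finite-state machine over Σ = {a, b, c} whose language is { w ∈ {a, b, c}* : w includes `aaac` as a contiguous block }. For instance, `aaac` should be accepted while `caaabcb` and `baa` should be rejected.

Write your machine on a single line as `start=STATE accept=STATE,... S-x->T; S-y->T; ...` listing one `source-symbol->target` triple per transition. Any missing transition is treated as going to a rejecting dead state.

start=s0; accept=s4; s0-a->s1; s0-b->s0; s0-c->s0; s1-a->s2; s1-b->s0; s1-c->s0; s2-a->s3; s2-b->s0; s2-c->s0; s3-a->s3; s3-b->s0; s3-c->s4; s4-a->s4; s4-b->s4; s4-c->s4

Track how much of `aaac` has been matched so far: state s0 is no progress, s4 is the absorbing accept state reached once `aaac` has occurred. Intermediate states record partial matches; on a mismatch, fall back to the longest reusable overlap.
A 5-state machine:
        a   b   c  
>  s0   s1  s0  s0 
   s1   s2  s0  s0 
   s2   s3  s0  s0 
   s3   s3  s0  s4 
 * s4   s4  s4  s4 
(> = start, * = accepting)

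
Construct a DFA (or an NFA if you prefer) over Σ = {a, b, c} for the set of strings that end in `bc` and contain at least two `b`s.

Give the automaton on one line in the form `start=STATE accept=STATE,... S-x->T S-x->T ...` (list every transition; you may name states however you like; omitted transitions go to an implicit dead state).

start=q0 accept=q3 q0-a->q0 q0-b->q1 q0-c->q0 q1-a->q1 q1-b->q2 q1-c->q1 q2-a->q1 q2-b->q2 q2-c->q3 q3-a->q1 q3-b->q2 q3-c->q1

Handle the two conditions separately and then intersect. The first has 3 states tracking how much of the suffix `bc` has currently been matched; the second has 4 states tracking the count of `b`s, saturating at 3. A product state is a pair (one from each), accepting exactly when both do. Equivalent product states are then merged.
4 states suffice.
        a   b   c  
>  q0   q0  q1  q0 
   q1   q1  q2  q1 
   q2   q1  q2  q3 
 * q3   q1  q2  q1 
(> = start, * = accepting)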